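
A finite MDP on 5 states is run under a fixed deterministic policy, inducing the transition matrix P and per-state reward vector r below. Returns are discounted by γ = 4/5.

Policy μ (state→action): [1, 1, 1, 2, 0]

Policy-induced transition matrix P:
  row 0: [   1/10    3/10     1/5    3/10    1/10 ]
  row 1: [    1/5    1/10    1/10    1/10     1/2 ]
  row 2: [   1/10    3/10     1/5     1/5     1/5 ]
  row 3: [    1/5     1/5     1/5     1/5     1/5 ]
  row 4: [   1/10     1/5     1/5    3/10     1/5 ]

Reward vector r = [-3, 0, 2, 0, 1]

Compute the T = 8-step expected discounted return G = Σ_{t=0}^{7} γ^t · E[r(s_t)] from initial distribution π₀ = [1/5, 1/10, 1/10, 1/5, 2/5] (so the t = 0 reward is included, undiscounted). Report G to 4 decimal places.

t=0: π = [0.2000, 0.1000, 0.1000, 0.2000, 0.4000], E[r] = 0.0000, γ^t·E[r] = 0.000000, running G = 0.000000
t=1: π = [0.1300, 0.2200, 0.1900, 0.2500, 0.2100], E[r] = 0.2000, γ^t·E[r] = 0.160000, running G = 0.160000
t=2: π = [0.1470, 0.2100, 0.1780, 0.2120, 0.2530], E[r] = 0.1680, γ^t·E[r] = 0.107520, running G = 0.267520
t=3: π = [0.1422, 0.2115, 0.1790, 0.2190, 0.2483], E[r] = 0.1797, γ^t·E[r] = 0.092006, running G = 0.359526
t=4: π = [0.1431, 0.2110, 0.1789, 0.2179, 0.2492], E[r] = 0.1778, γ^t·E[r] = 0.072819, running G = 0.432345
t=5: π = [0.1429, 0.2111, 0.1789, 0.2181, 0.2490], E[r] = 0.1781, γ^t·E[r] = 0.058370, running G = 0.490715
t=6: π = [0.1429, 0.2111, 0.1789, 0.2181, 0.2490], E[r] = 0.1781, γ^t·E[r] = 0.046676, running G = 0.537391
t=7: π = [0.1429, 0.2111, 0.1789, 0.2181, 0.2490], E[r] = 0.1781, γ^t·E[r] = 0.037344, running G = 0.574735

G = 0.5747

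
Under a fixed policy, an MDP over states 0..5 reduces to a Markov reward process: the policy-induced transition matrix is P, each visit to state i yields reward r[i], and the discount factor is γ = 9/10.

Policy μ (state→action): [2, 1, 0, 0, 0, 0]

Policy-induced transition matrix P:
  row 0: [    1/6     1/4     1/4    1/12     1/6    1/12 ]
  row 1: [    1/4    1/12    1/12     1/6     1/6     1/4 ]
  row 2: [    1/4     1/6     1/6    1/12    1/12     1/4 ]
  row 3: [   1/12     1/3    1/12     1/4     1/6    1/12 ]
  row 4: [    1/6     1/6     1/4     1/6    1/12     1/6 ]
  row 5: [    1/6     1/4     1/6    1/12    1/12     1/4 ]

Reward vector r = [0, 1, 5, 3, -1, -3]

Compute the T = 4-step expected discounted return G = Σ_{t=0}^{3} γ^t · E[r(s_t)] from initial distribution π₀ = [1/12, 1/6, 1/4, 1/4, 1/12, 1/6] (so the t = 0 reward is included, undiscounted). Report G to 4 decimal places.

G = 3.3468

t=0: π = [0.0833, 0.1667, 0.2500, 0.2500, 0.0833, 0.1667], E[r] = 1.5833, γ^t·E[r] = 1.583333, running G = 1.583333
t=1: π = [0.1806, 0.2153, 0.1458, 0.1458, 0.1250, 0.1875], E[r] = 0.6944, γ^t·E[r] = 0.625000, running G = 2.208333
t=2: π = [0.1846, 0.2037, 0.1620, 0.1360, 0.1285, 0.1852], E[r] = 0.7378, γ^t·E[r] = 0.597656, running G = 2.805990
t=3: π = [0.1858, 0.2032, 0.1644, 0.1337, 0.1270, 0.1859], E[r] = 0.7418, γ^t·E[r] = 0.540809, running G = 3.346798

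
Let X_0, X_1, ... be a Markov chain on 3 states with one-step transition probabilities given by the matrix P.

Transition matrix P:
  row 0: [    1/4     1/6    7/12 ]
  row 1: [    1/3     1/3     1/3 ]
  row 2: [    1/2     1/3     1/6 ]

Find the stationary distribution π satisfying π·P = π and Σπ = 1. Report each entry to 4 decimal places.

Balance equations π_j = Σ_i π_i·P[i][j]:
  π_0 = 1/4·π_0 + 1/3·π_1 + 1/2·π_2
  π_1 = 1/6·π_0 + 1/3·π_1 + 1/3·π_2
  normalize: π_0 + π_1 + π_2 = 1
Solving the linear system gives exactly π = [4/11, 3/11, 4/11].

π = [0.3636, 0.2727, 0.3636]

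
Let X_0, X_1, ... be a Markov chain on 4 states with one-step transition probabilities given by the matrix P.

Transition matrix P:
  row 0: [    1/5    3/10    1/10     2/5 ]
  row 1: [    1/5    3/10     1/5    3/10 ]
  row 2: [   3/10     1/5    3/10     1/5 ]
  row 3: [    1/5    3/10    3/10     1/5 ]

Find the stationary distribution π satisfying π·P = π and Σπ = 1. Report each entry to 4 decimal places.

π = [0.2228, 0.2772, 0.2277, 0.2723]

Balance equations π_j = Σ_i π_i·P[i][j]:
  π_0 = 1/5·π_0 + 1/5·π_1 + 3/10·π_2 + 1/5·π_3
  π_1 = 3/10·π_0 + 3/10·π_1 + 1/5·π_2 + 3/10·π_3
  π_2 = 1/10·π_0 + 1/5·π_1 + 3/10·π_2 + 3/10·π_3
  normalize: π_0 + π_1 + π_2 + π_3 = 1
Solving the linear system gives exactly π = [45/202, 28/101, 23/101, 55/202].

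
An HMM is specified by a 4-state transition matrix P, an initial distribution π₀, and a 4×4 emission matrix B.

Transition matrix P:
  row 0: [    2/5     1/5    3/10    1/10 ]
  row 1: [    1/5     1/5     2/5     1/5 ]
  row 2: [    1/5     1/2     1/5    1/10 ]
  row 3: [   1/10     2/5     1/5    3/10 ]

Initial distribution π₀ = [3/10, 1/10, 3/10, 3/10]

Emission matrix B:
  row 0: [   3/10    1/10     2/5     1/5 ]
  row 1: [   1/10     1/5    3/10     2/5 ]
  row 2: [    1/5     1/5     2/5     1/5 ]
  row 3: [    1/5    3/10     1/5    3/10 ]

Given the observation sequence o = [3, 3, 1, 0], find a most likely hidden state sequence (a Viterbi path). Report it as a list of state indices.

t=0: δ = [6.000e-02, 4.000e-02, 6.000e-02, 9.000e-02]  (obs o_0=3)
t=1: δ = [4.800e-03, 1.440e-02, 3.600e-03, 8.100e-03]  ψ = [0, 3, 0, 3]  (obs o_1=3)
t=2: δ = [2.880e-04, 6.480e-04, 1.152e-03, 8.640e-04]  ψ = [1, 3, 1, 1]  (obs o_2=1)
t=3: δ = [6.912e-05, 5.760e-05, 5.184e-05, 5.184e-05]  ψ = [2, 2, 1, 3]  (obs o_3=0)
backtrack: best end state = 0; path = [3, 1, 2, 0]

path = [3, 1, 2, 0]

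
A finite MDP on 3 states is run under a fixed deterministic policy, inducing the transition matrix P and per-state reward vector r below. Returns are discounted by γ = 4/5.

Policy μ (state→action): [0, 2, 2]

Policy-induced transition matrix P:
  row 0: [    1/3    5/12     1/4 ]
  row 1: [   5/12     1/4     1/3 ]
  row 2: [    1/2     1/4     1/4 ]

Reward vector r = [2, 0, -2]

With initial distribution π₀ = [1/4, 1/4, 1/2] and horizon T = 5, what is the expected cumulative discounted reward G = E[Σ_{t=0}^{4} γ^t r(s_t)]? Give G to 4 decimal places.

t=0: π = [0.2500, 0.2500, 0.5000], E[r] = -0.5000, γ^t·E[r] = -0.500000, running G = -0.500000
t=1: π = [0.4375, 0.2917, 0.2708], E[r] = 0.3333, γ^t·E[r] = 0.266667, running G = -0.233333
t=2: π = [0.4028, 0.3229, 0.2743], E[r] = 0.2569, γ^t·E[r] = 0.164444, running G = -0.068889
t=3: π = [0.4060, 0.3171, 0.2769], E[r] = 0.2581, γ^t·E[r] = 0.132148, running G = 0.063259
t=4: π = [0.4059, 0.3177, 0.2764], E[r] = 0.2590, γ^t·E[r] = 0.106074, running G = 0.169333

G = 0.1693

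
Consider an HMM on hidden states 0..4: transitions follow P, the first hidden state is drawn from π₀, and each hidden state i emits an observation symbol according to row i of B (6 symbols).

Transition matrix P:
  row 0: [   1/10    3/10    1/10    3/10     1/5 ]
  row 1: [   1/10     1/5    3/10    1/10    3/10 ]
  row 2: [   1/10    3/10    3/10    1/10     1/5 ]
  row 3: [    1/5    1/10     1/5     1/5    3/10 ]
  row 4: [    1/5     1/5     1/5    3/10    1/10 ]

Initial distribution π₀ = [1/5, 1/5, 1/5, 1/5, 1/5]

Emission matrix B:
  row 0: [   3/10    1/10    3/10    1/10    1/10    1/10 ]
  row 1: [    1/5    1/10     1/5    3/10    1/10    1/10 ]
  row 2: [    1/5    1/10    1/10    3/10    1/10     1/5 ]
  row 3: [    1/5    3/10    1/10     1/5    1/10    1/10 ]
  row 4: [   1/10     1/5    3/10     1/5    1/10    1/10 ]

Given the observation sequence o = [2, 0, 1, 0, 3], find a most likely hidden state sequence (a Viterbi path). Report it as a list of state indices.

t=0: δ = [6.000e-02, 4.000e-02, 2.000e-02, 2.000e-02, 6.000e-02]  (obs o_0=2)
t=1: δ = [3.600e-03, 3.600e-03, 2.400e-03, 3.600e-03, 1.200e-03]  ψ = [4, 0, 1, 0, 0]  (obs o_1=0)
t=2: δ = [7.200e-05, 1.080e-04, 1.080e-04, 3.240e-04, 2.160e-04]  ψ = [3, 0, 1, 0, 1]  (obs o_2=1)
t=3: δ = [1.944e-05, 8.640e-06, 1.296e-05, 1.296e-05, 9.720e-06]  ψ = [3, 4, 3, 3, 3]  (obs o_3=0)
t=4: δ = [2.592e-07, 1.750e-06, 1.166e-06, 1.166e-06, 7.776e-07]  ψ = [3, 0, 2, 0, 0]  (obs o_4=3)
backtrack: best end state = 1; path = [4, 0, 3, 0, 1]

path = [4, 0, 3, 0, 1]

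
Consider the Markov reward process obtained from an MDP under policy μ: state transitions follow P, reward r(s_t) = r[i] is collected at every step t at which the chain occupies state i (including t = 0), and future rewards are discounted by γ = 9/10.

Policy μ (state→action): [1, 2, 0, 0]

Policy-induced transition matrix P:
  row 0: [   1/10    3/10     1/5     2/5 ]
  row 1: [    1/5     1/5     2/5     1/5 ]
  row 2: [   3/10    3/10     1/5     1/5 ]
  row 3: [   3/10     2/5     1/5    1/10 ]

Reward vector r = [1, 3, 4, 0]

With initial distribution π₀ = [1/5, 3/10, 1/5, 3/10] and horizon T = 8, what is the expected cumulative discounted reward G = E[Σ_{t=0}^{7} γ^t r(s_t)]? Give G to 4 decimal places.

t=0: π = [0.2000, 0.3000, 0.2000, 0.3000], E[r] = 1.9000, γ^t·E[r] = 1.900000, running G = 1.900000
t=1: π = [0.2300, 0.3000, 0.2600, 0.2100], E[r] = 2.1700, γ^t·E[r] = 1.953000, running G = 3.853000
t=2: π = [0.2240, 0.2910, 0.2600, 0.2250], E[r] = 2.1370, γ^t·E[r] = 1.730970, running G = 5.583970
t=3: π = [0.2261, 0.2934, 0.2582, 0.2223], E[r] = 2.1391, γ^t·E[r] = 1.559404, running G = 7.143374
t=4: π = [0.2254, 0.2929, 0.2587, 0.2230], E[r] = 2.1388, γ^t·E[r] = 1.403286, running G = 8.546660
t=5: π = [0.2256, 0.2930, 0.2586, 0.2228], E[r] = 2.1390, γ^t·E[r] = 1.263037, running G = 9.809698
t=6: π = [0.2256, 0.2930, 0.2586, 0.2228], E[r] = 2.1389, γ^t·E[r] = 1.136708, running G = 10.946405
t=7: π = [0.2256, 0.2930, 0.2586, 0.2228], E[r] = 2.1389, γ^t·E[r] = 1.023044, running G = 11.969449

G = 11.9694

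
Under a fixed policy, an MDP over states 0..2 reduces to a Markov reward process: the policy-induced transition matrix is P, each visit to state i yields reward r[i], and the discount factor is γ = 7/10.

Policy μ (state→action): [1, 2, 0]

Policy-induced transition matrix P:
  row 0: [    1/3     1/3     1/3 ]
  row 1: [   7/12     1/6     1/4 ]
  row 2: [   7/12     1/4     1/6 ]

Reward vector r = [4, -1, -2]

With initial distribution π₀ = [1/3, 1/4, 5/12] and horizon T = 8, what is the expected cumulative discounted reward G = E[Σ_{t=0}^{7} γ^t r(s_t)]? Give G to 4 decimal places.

G = 2.6477

t=0: π = [0.3333, 0.2500, 0.4167], E[r] = 0.2500, γ^t·E[r] = 0.250000, running G = 0.250000
t=1: π = [0.5000, 0.2569, 0.2431], E[r] = 1.2569, γ^t·E[r] = 0.879861, running G = 1.129861
t=2: π = [0.4583, 0.2703, 0.2714], E[r] = 1.0203, γ^t·E[r] = 0.499925, running G = 1.629786
t=3: π = [0.4688, 0.2657, 0.2656], E[r] = 1.0782, γ^t·E[r] = 0.369813, running G = 1.999599
t=4: π = [0.4661, 0.2669, 0.2669], E[r] = 1.0638, γ^t·E[r] = 0.255418, running G = 2.255017
t=5: π = [0.4668, 0.2666, 0.2666], E[r] = 1.0674, γ^t·E[r] = 0.179395, running G = 2.434412
t=6: π = [0.4666, 0.2667, 0.2667], E[r] = 1.0665, γ^t·E[r] = 0.125471, running G = 2.559883
t=7: π = [0.4667, 0.2667, 0.2667], E[r] = 1.0667, γ^t·E[r] = 0.087848, running G = 2.647732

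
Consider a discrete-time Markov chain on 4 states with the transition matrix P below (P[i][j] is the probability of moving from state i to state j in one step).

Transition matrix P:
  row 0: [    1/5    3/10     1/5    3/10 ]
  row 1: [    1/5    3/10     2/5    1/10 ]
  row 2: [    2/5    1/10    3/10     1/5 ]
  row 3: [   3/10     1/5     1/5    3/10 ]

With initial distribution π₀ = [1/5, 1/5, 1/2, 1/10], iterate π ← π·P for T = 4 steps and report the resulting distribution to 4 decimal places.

t=0: π = [0.2000, 0.2000, 0.5000, 0.1000]
t=1: π = [0.3100, 0.1900, 0.2900, 0.2100]
t=2: π = [0.2790, 0.2210, 0.2670, 0.2330]
t=3: π = [0.2767, 0.2233, 0.2709, 0.2291]
t=4: π = [0.2771, 0.2229, 0.2718, 0.2283]

π = [0.2771, 0.2229, 0.2718, 0.2283]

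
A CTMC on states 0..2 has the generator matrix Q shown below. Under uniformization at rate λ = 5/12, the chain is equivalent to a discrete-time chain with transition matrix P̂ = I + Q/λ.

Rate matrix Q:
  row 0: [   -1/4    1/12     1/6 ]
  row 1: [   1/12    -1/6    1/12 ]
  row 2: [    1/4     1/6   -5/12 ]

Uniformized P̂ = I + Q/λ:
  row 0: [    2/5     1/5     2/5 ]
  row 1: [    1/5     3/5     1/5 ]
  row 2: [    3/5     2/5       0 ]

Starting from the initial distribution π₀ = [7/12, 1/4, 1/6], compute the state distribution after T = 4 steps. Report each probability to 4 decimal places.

π = [0.3668, 0.4068, 0.2264]

t=0: π = [0.5833, 0.2500, 0.1667]
t=1: π = [0.3833, 0.3333, 0.2833]
t=2: π = [0.3900, 0.3900, 0.2200]
t=3: π = [0.3660, 0.4000, 0.2340]
t=4: π = [0.3668, 0.4068, 0.2264]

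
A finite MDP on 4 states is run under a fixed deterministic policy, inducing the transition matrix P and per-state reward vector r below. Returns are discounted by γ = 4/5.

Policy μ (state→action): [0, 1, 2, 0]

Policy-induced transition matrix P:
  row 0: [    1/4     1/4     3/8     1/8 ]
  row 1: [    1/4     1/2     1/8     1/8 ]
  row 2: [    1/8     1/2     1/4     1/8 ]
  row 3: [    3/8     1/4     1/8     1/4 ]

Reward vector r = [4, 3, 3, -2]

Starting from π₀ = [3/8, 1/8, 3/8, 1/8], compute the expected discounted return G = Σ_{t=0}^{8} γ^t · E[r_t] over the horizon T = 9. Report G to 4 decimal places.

t=0: π = [0.3750, 0.1250, 0.3750, 0.1250], E[r] = 2.7500, γ^t·E[r] = 2.750000, running G = 2.750000
t=1: π = [0.2188, 0.3750, 0.2656, 0.1406], E[r] = 2.5156, γ^t·E[r] = 2.012500, running G = 4.762500
t=2: π = [0.2344, 0.4102, 0.2129, 0.1426], E[r] = 2.5215, γ^t·E[r] = 1.613750, running G = 6.376250
t=3: π = [0.2412, 0.4058, 0.2102, 0.1428], E[r] = 2.5271, γ^t·E[r] = 1.293875, running G = 7.670125
t=4: π = [0.2416, 0.4040, 0.2116, 0.1429], E[r] = 2.5273, γ^t·E[r] = 1.035188, running G = 8.705313
t=5: π = [0.2414, 0.4039, 0.2118, 0.1429], E[r] = 2.5271, γ^t·E[r] = 0.828089, running G = 9.533401
t=6: π = [0.2414, 0.4039, 0.2118, 0.1429], E[r] = 2.5271, γ^t·E[r] = 0.662462, running G = 10.195863
t=7: π = [0.2414, 0.4039, 0.2118, 0.1429], E[r] = 2.5271, γ^t·E[r] = 0.529970, running G = 10.725833
t=8: π = [0.2414, 0.4039, 0.2118, 0.1429], E[r] = 2.5271, γ^t·E[r] = 0.423976, running G = 11.149809

G = 11.1498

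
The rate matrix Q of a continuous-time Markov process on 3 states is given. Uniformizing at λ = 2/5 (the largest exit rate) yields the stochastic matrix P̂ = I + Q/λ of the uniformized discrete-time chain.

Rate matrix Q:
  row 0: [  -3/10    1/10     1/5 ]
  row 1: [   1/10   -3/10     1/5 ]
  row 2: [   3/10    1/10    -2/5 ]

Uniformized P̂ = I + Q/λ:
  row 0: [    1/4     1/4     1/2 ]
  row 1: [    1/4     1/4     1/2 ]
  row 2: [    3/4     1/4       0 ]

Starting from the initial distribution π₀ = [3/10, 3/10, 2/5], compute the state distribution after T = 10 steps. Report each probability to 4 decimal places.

t=0: π = [0.3000, 0.3000, 0.4000]
t=1: π = [0.4500, 0.2500, 0.3000]
t=2: π = [0.4000, 0.2500, 0.3500]
t=3: π = [0.4250, 0.2500, 0.3250]
t=4: π = [0.4125, 0.2500, 0.3375]
t=5: π = [0.4188, 0.2500, 0.3313]
t=6: π = [0.4156, 0.2500, 0.3344]
t=7: π = [0.4172, 0.2500, 0.3328]
t=8: π = [0.4164, 0.2500, 0.3336]
t=9: π = [0.4168, 0.2500, 0.3332]
t=10: π = [0.4166, 0.2500, 0.3334]

π = [0.4166, 0.2500, 0.3334]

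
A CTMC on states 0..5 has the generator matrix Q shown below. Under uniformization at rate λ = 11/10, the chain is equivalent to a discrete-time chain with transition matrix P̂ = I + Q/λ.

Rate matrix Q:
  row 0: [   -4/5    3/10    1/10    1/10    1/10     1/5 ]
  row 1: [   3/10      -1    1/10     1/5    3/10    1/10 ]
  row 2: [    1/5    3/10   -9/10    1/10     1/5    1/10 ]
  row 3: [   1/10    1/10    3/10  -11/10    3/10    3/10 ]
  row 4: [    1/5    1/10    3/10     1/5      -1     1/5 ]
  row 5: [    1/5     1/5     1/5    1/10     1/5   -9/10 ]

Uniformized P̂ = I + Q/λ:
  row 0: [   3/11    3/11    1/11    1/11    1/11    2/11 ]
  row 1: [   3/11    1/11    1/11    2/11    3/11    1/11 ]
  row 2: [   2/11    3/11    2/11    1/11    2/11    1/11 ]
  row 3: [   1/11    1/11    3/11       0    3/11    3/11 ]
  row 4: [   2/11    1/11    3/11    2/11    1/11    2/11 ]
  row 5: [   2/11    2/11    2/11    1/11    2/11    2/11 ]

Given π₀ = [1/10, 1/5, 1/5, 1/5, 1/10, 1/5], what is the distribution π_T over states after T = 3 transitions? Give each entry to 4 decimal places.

t=0: π = [0.1000, 0.2000, 0.2000, 0.2000, 0.1000, 0.2000]
t=1: π = [0.1909, 0.1636, 0.1818, 0.1000, 0.2000, 0.1636]
t=2: π = [0.2050, 0.1736, 0.1769, 0.1149, 0.1702, 0.1595]
t=3: π = [0.2058, 0.1748, 0.1733, 0.1117, 0.1739, 0.1604]

π = [0.2058, 0.1748, 0.1733, 0.1117, 0.1739, 0.1604]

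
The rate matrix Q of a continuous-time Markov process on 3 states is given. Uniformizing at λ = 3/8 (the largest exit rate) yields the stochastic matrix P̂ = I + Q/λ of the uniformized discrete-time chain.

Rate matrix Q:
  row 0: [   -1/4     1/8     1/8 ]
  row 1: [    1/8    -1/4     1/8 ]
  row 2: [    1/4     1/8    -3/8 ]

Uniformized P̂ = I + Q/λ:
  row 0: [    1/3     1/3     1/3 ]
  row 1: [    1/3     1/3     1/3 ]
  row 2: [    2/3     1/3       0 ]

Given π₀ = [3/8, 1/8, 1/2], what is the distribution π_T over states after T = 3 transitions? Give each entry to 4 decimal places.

t=0: π = [0.3750, 0.1250, 0.5000]
t=1: π = [0.5000, 0.3333, 0.1667]
t=2: π = [0.3889, 0.3333, 0.2778]
t=3: π = [0.4259, 0.3333, 0.2407]

π = [0.4259, 0.3333, 0.2407]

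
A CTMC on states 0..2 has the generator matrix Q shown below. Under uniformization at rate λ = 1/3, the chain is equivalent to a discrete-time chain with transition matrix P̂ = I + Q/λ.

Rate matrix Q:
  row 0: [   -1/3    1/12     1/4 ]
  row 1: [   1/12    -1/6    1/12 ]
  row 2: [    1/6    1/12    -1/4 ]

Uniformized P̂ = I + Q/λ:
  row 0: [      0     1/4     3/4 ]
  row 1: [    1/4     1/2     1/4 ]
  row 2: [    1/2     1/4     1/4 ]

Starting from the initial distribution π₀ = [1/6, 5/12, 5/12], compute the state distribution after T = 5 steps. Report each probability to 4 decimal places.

π = [0.2804, 0.3334, 0.3862]

t=0: π = [0.1667, 0.4167, 0.4167]
t=1: π = [0.3125, 0.3542, 0.3333]
t=2: π = [0.2552, 0.3385, 0.4063]
t=3: π = [0.2878, 0.3346, 0.3776]
t=4: π = [0.2725, 0.3337, 0.3939]
t=5: π = [0.2804, 0.3334, 0.3862]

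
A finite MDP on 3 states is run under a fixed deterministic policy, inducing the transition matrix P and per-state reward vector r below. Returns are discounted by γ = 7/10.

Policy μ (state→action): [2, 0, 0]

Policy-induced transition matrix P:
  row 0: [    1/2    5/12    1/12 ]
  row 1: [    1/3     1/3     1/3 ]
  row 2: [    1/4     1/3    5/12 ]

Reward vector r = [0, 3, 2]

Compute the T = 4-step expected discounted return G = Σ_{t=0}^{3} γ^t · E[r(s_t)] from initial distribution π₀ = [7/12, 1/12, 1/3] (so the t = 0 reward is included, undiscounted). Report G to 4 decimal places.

t=0: π = [0.5833, 0.0833, 0.3333], E[r] = 0.9167, γ^t·E[r] = 0.916667, running G = 0.916667
t=1: π = [0.4028, 0.3819, 0.2153], E[r] = 1.5764, γ^t·E[r] = 1.103472, running G = 2.020139
t=2: π = [0.3825, 0.3669, 0.2506], E[r] = 1.6019, γ^t·E[r] = 0.784907, running G = 2.805046
t=3: π = [0.3762, 0.3652, 0.2586], E[r] = 1.6128, γ^t·E[r] = 0.553190, running G = 3.358236

G = 3.3582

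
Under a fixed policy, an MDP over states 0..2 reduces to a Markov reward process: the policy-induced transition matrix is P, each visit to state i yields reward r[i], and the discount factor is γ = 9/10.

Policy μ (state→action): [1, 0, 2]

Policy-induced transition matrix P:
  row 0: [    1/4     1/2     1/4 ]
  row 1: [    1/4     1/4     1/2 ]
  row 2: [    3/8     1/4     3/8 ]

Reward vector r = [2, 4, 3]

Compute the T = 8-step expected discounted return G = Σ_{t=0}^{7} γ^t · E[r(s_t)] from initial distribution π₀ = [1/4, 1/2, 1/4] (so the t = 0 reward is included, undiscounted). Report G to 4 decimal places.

G = 17.4613

t=0: π = [0.2500, 0.5000, 0.2500], E[r] = 3.2500, γ^t·E[r] = 3.250000, running G = 3.250000
t=1: π = [0.2813, 0.3125, 0.4063], E[r] = 3.0313, γ^t·E[r] = 2.728125, running G = 5.978125
t=2: π = [0.3008, 0.3203, 0.3789], E[r] = 3.0195, γ^t·E[r] = 2.445820, running G = 8.423945
t=3: π = [0.2974, 0.3252, 0.3774], E[r] = 3.0278, γ^t·E[r] = 2.207290, running G = 10.631235
t=4: π = [0.2972, 0.3243, 0.3785], E[r] = 3.0272, γ^t·E[r] = 1.986120, running G = 12.617355
t=5: π = [0.2973, 0.3243, 0.3784], E[r] = 3.0270, γ^t·E[r] = 1.787404, running G = 14.404759
t=6: π = [0.2973, 0.3243, 0.3784], E[r] = 3.0270, γ^t·E[r] = 1.608687, running G = 16.013446
t=7: π = [0.2973, 0.3243, 0.3784], E[r] = 3.0270, γ^t·E[r] = 1.447818, running G = 17.461264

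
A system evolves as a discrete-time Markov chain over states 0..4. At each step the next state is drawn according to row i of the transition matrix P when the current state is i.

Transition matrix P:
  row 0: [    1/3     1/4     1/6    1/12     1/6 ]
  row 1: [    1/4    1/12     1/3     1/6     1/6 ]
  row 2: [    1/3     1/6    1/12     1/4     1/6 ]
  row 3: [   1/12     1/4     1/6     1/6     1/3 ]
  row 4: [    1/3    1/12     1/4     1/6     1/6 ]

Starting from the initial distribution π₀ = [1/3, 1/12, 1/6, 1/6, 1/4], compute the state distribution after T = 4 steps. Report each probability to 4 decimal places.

π = [0.2790, 0.1728, 0.1953, 0.1596, 0.1933]

t=0: π = [0.3333, 0.0833, 0.1667, 0.1667, 0.2500]
t=1: π = [0.2847, 0.1806, 0.1875, 0.1528, 0.1944]
t=2: π = [0.2801, 0.1719, 0.1973, 0.1586, 0.1921]
t=3: π = [0.2794, 0.1729, 0.1949, 0.1598, 0.1931]
t=4: π = [0.2790, 0.1728, 0.1953, 0.1596, 0.1933]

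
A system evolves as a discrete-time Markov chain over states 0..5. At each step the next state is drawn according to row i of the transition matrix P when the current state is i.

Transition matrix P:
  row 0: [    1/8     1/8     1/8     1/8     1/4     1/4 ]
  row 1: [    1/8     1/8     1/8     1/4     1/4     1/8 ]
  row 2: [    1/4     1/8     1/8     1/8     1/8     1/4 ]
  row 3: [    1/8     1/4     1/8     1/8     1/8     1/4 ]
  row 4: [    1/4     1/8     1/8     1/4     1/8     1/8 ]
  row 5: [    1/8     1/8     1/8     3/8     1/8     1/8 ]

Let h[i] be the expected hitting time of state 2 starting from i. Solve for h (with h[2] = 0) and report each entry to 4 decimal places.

h = [8.0000, 8.0000, 0.0000, 8.0000, 8.0000, 8.0000]

First-step conditioning: h[2] = 0; for i ≠ 2, h[i] = 1 + Σ_k P[i][k]·h[k].
  h[0] = 1 + 1/8·h[0] + 1/8·h[1] + 1/8·h[3] + 1/4·h[4] + 1/4·h[5]
  h[1] = 1 + 1/8·h[0] + 1/8·h[1] + 1/4·h[3] + 1/4·h[4] + 1/8·h[5]
  h[3] = 1 + 1/8·h[0] + 1/4·h[1] + 1/8·h[3] + 1/8·h[4] + 1/4·h[5]
  h[4] = 1 + 1/4·h[0] + 1/8·h[1] + 1/4·h[3] + 1/8·h[4] + 1/8·h[5]
  h[5] = 1 + 1/8·h[0] + 1/8·h[1] + 3/8·h[3] + 1/8·h[4] + 1/8·h[5]
Solving the 5×5 linear system over states ≠ 2 gives exactly h = [8, 8, 0, 8, 8, 8] (h[2] = 0 is the target).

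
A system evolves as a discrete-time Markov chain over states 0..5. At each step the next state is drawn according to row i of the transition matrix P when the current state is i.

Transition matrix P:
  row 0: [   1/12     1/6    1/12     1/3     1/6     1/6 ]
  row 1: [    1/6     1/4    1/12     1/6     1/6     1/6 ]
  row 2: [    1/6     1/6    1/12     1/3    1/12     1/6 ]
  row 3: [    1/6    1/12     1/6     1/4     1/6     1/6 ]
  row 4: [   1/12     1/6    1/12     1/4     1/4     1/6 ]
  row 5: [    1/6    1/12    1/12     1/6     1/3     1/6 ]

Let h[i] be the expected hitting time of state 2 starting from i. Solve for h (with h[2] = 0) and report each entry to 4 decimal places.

h = [9.6502, 9.7871, 0.0000, 8.8973, 9.7186, 9.7757]

First-step conditioning: h[2] = 0; for i ≠ 2, h[i] = 1 + Σ_k P[i][k]·h[k].
  h[0] = 1 + 1/12·h[0] + 1/6·h[1] + 1/3·h[3] + 1/6·h[4] + 1/6·h[5]
  h[1] = 1 + 1/6·h[0] + 1/4·h[1] + 1/6·h[3] + 1/6·h[4] + 1/6·h[5]
  h[3] = 1 + 1/6·h[0] + 1/12·h[1] + 1/4·h[3] + 1/6·h[4] + 1/6·h[5]
  h[4] = 1 + 1/12·h[0] + 1/6·h[1] + 1/4·h[3] + 1/4·h[4] + 1/6·h[5]
  h[5] = 1 + 1/6·h[0] + 1/12·h[1] + 1/6·h[3] + 1/3·h[4] + 1/6·h[5]
Solving the 5×5 linear system over states ≠ 2 gives exactly h = [2538/263, 2574/263, 0, 2340/263, 2556/263, 2571/263] (h[2] = 0 is the target).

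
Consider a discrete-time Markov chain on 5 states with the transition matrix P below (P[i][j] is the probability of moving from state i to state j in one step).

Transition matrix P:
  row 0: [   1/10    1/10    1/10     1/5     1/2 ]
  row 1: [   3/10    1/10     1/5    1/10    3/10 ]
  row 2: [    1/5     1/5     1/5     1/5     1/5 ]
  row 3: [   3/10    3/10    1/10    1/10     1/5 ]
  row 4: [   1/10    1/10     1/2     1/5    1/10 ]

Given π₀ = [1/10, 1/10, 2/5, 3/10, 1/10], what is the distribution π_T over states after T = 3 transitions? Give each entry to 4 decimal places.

t=0: π = [0.1000, 0.1000, 0.4000, 0.3000, 0.1000]
t=1: π = [0.2200, 0.2000, 0.1900, 0.1600, 0.2300]
t=2: π = [0.1910, 0.1510, 0.2310, 0.1640, 0.2630]
t=3: π = [0.1861, 0.1559, 0.2434, 0.1685, 0.2461]

π = [0.1861, 0.1559, 0.2434, 0.1685, 0.2461]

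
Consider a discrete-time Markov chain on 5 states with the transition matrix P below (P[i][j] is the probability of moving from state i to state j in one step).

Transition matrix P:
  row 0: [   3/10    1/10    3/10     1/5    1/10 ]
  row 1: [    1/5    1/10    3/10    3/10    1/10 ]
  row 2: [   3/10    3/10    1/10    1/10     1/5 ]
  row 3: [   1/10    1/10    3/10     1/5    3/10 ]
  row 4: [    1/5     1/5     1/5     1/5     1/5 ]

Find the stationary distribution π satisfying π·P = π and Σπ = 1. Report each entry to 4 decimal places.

Balance equations π_j = Σ_i π_i·P[i][j]:
  π_0 = 3/10·π_0 + 1/5·π_1 + 3/10·π_2 + 1/10·π_3 + 1/5·π_4
  π_1 = 1/10·π_0 + 1/10·π_1 + 3/10·π_2 + 1/10·π_3 + 1/5·π_4
  π_2 = 3/10·π_0 + 3/10·π_1 + 1/10·π_2 + 3/10·π_3 + 1/5·π_4
  π_3 = 1/5·π_0 + 3/10·π_1 + 1/10·π_2 + 1/5·π_3 + 1/5·π_4
  normalize: π_0 + π_1 + π_2 + π_3 + π_4 = 1
Solving the linear system gives exactly π = [616/2715, 448/2715, 638/2715, 524/2715, 163/905].

π = [0.2269, 0.1650, 0.2350, 0.1930, 0.1801]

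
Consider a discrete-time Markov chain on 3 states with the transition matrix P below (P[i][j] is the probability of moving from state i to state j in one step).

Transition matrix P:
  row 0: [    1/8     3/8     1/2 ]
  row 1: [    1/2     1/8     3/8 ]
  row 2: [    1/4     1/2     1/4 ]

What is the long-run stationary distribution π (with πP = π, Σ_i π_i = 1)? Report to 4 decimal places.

π = [0.2970, 0.3366, 0.3663]

Balance equations π_j = Σ_i π_i·P[i][j]:
  π_0 = 1/8·π_0 + 1/2·π_1 + 1/4·π_2
  π_1 = 3/8·π_0 + 1/8·π_1 + 1/2·π_2
  normalize: π_0 + π_1 + π_2 = 1
Solving the linear system gives exactly π = [30/101, 34/101, 37/101].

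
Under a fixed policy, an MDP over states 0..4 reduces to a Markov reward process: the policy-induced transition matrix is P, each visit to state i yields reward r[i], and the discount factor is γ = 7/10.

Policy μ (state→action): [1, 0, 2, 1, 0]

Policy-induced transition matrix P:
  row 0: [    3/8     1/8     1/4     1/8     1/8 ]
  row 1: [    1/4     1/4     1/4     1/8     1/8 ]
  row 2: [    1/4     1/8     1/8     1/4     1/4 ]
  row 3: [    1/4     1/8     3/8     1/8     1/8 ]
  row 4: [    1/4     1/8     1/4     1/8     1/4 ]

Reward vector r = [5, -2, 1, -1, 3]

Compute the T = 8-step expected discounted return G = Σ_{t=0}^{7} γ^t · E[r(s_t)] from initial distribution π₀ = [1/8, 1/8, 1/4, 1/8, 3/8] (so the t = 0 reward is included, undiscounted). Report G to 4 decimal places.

G = 5.3719

t=0: π = [0.1250, 0.1250, 0.2500, 0.1250, 0.3750], E[r] = 1.6250, γ^t·E[r] = 1.625000, running G = 1.625000
t=1: π = [0.2656, 0.1406, 0.2344, 0.1563, 0.2031], E[r] = 1.7344, γ^t·E[r] = 1.214063, running G = 2.839063
t=2: π = [0.2832, 0.1426, 0.2402, 0.1543, 0.1797], E[r] = 1.7559, γ^t·E[r] = 0.860371, running G = 3.699434
t=3: π = [0.2854, 0.1428, 0.2393, 0.1550, 0.1775], E[r] = 1.7581, γ^t·E[r] = 0.603013, running G = 4.302447
t=4: π = [0.2857, 0.1429, 0.2395, 0.1549, 0.1771], E[r] = 1.7585, γ^t·E[r] = 0.422219, running G = 4.724666
t=5: π = [0.2857, 0.1429, 0.2394, 0.1549, 0.1771], E[r] = 1.7585, γ^t·E[r] = 0.295558, running G = 5.020224
t=6: π = [0.2857, 0.1429, 0.2394, 0.1549, 0.1771], E[r] = 1.7586, γ^t·E[r] = 0.206892, running G = 5.227116
t=7: π = [0.2857, 0.1429, 0.2394, 0.1549, 0.1771], E[r] = 1.7586, γ^t·E[r] = 0.144824, running G = 5.371940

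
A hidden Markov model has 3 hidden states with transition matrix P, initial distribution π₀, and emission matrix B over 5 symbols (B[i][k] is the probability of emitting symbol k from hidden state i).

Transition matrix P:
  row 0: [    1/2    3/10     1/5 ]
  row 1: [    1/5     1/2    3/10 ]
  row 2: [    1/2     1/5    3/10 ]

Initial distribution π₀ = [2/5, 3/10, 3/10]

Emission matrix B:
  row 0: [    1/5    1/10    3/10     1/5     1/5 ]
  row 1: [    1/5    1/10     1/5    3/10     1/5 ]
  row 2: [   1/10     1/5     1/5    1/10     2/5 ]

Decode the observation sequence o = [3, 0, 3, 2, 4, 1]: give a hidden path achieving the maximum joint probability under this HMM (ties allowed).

t=0: δ = [8.000e-02, 9.000e-02, 3.000e-02]  (obs o_0=3)
t=1: δ = [8.000e-03, 9.000e-03, 2.700e-03]  ψ = [0, 1, 1]  (obs o_1=0)
t=2: δ = [8.000e-04, 1.350e-03, 2.700e-04]  ψ = [0, 1, 1]  (obs o_2=3)
t=3: δ = [1.200e-04, 1.350e-04, 8.100e-05]  ψ = [0, 1, 1]  (obs o_3=2)
t=4: δ = [1.200e-05, 1.350e-05, 1.620e-05]  ψ = [0, 1, 1]  (obs o_4=4)
t=5: δ = [8.100e-07, 6.750e-07, 9.720e-07]  ψ = [2, 1, 2]  (obs o_5=1)
backtrack: best end state = 2; path = [1, 1, 1, 1, 2, 2]

path = [1, 1, 1, 1, 2, 2]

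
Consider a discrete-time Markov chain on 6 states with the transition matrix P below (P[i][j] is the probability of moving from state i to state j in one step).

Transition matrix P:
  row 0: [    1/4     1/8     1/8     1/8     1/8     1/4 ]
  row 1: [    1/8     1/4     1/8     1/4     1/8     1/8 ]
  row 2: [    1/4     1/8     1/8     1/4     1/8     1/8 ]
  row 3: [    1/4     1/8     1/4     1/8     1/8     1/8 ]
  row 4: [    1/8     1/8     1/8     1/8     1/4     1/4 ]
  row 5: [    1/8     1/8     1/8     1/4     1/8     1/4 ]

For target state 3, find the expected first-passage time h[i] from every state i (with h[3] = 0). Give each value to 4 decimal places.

First-step conditioning: h[3] = 0; for i ≠ 3, h[i] = 1 + Σ_k P[i][k]·h[k].
  h[0] = 1 + 1/4·h[0] + 1/8·h[1] + 1/8·h[2] + 1/8·h[4] + 1/4·h[5]
  h[1] = 1 + 1/8·h[0] + 1/4·h[1] + 1/8·h[2] + 1/8·h[4] + 1/8·h[5]
  h[2] = 1 + 1/4·h[0] + 1/8·h[1] + 1/8·h[2] + 1/8·h[4] + 1/8·h[5]
  h[4] = 1 + 1/8·h[0] + 1/8·h[1] + 1/8·h[2] + 1/4·h[4] + 1/4·h[5]
  h[5] = 1 + 1/8·h[0] + 1/8·h[1] + 1/8·h[2] + 1/8·h[4] + 1/4·h[5]
Solving the 5×5 linear system over states ≠ 3 gives exactly h = [512/95, 448/95, 24/5, 0, 512/95, 448/95] (h[3] = 0 is the target).

h = [5.3895, 4.7158, 4.8000, 0.0000, 5.3895, 4.7158]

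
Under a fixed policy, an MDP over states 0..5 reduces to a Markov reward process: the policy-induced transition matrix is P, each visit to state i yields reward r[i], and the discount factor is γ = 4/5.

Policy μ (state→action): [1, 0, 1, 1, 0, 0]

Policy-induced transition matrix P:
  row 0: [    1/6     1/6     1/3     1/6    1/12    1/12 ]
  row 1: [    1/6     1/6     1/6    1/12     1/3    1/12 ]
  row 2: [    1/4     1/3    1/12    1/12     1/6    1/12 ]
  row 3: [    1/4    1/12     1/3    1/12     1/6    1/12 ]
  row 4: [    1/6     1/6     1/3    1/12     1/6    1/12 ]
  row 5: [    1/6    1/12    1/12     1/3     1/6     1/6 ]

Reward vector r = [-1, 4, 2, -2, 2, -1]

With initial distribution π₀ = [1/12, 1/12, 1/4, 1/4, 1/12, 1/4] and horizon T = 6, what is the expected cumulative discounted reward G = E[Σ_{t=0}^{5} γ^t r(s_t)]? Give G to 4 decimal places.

G = 2.7024

t=0: π = [0.0833, 0.0833, 0.2500, 0.2500, 0.0833, 0.2500], E[r] = 0.1667, γ^t·E[r] = 0.166667, running G = 0.166667
t=1: π = [0.2083, 0.1667, 0.1944, 0.1528, 0.1736, 0.1042], E[r] = 0.7847, γ^t·E[r] = 0.627778, running G = 0.794444
t=2: π = [0.1956, 0.1777, 0.2309, 0.1267, 0.1771, 0.0920], E[r] = 0.9855, γ^t·E[r] = 0.630741, running G = 1.425185
t=3: π = [0.1965, 0.1869, 0.2230, 0.1226, 0.1800, 0.0910], E[r] = 1.0209, γ^t·E[r] = 0.522691, running G = 1.947877
t=4: π = [0.1955, 0.1860, 0.2237, 0.1225, 0.1814, 0.0909], E[r] = 1.0231, γ^t·E[r] = 0.419052, running G = 2.366928
t=5: π = [0.1955, 0.1862, 0.2237, 0.1224, 0.1814, 0.0909], E[r] = 1.0237, γ^t·E[r] = 0.335433, running G = 2.702362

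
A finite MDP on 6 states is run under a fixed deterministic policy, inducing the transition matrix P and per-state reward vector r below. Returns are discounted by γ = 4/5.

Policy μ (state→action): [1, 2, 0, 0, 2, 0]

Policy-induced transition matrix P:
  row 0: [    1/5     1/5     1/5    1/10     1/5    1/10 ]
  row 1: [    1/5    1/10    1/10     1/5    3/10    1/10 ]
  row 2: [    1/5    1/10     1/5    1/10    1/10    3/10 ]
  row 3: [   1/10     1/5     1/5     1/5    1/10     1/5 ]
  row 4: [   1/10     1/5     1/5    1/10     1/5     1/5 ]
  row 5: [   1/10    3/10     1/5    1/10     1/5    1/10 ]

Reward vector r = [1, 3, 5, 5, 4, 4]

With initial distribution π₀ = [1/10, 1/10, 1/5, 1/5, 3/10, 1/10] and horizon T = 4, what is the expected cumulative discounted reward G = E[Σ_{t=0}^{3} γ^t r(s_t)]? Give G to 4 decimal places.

t=0: π = [0.1000, 0.1000, 0.2000, 0.2000, 0.3000, 0.1000], E[r] = 4.0000, γ^t·E[r] = 4.000000, running G = 4.000000
t=1: π = [0.1400, 0.1800, 0.1900, 0.1300, 0.1700, 0.1900], E[r] = 3.7200, γ^t·E[r] = 2.976000, running G = 6.976000
t=2: π = [0.1510, 0.1820, 0.1820, 0.1310, 0.1860, 0.1680], E[r] = 3.6780, γ^t·E[r] = 2.353920, running G = 9.329920
t=3: π = [0.1515, 0.1804, 0.1818, 0.1313, 0.1869, 0.1681], E[r] = 3.6782, γ^t·E[r] = 1.883238, running G = 11.213158

G = 11.2132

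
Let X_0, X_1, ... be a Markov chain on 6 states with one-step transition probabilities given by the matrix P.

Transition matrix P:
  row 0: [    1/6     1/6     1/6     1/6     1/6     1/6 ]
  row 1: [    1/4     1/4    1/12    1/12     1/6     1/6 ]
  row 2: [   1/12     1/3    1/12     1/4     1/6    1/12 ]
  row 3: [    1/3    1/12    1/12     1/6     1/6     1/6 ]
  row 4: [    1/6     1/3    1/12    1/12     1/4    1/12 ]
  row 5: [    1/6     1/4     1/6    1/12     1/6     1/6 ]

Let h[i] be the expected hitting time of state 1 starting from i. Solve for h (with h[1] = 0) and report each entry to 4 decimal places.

First-step conditioning: h[1] = 0; for i ≠ 1, h[i] = 1 + Σ_k P[i][k]·h[k].
  h[0] = 1 + 1/6·h[0] + 1/6·h[2] + 1/6·h[3] + 1/6·h[4] + 1/6·h[5]
  h[2] = 1 + 1/12·h[0] + 1/12·h[2] + 1/4·h[3] + 1/6·h[4] + 1/12·h[5]
  h[3] = 1 + 1/3·h[0] + 1/12·h[2] + 1/6·h[3] + 1/6·h[4] + 1/6·h[5]
  h[4] = 1 + 1/6·h[0] + 1/12·h[2] + 1/12·h[3] + 1/4·h[4] + 1/12·h[5]
  h[5] = 1 + 1/6·h[0] + 1/6·h[2] + 1/12·h[3] + 1/6·h[4] + 1/6·h[5]
Solving the 5×5 linear system over states ≠ 1 gives exactly h = [24882/5413, 0, 107052/27065, 136224/27065, 103326/27065, 113058/27065] (h[1] = 0 is the target).

h = [4.5967, 0.0000, 3.9554, 5.0332, 3.8177, 4.1773]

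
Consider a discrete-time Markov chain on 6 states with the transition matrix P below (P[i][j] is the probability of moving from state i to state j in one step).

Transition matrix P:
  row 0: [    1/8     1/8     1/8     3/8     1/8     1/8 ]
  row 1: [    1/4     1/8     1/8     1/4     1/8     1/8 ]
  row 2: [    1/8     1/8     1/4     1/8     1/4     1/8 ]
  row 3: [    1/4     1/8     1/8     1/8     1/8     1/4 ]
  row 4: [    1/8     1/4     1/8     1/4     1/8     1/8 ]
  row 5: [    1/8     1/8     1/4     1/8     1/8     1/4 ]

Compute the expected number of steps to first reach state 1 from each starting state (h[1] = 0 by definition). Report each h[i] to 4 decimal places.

h = [6.9810, 0.0000, 6.8569, 6.9793, 6.1086, 6.9638]

First-step conditioning: h[1] = 0; for i ≠ 1, h[i] = 1 + Σ_k P[i][k]·h[k].
  h[0] = 1 + 1/8·h[0] + 1/8·h[2] + 3/8·h[3] + 1/8·h[4] + 1/8·h[5]
  h[2] = 1 + 1/8·h[0] + 1/4·h[2] + 1/8·h[3] + 1/4·h[4] + 1/8·h[5]
  h[3] = 1 + 1/4·h[0] + 1/8·h[2] + 1/8·h[3] + 1/8·h[4] + 1/4·h[5]
  h[4] = 1 + 1/8·h[0] + 1/8·h[2] + 1/4·h[3] + 1/8·h[4] + 1/8·h[5]
  h[5] = 1 + 1/8·h[0] + 1/4·h[2] + 1/8·h[3] + 1/8·h[4] + 1/4·h[5]
Solving the 5×5 linear system over states ≠ 1 gives exactly h = [4049/580, 0, 3977/580, 1012/145, 3543/580, 4039/580] (h[1] = 0 is the target).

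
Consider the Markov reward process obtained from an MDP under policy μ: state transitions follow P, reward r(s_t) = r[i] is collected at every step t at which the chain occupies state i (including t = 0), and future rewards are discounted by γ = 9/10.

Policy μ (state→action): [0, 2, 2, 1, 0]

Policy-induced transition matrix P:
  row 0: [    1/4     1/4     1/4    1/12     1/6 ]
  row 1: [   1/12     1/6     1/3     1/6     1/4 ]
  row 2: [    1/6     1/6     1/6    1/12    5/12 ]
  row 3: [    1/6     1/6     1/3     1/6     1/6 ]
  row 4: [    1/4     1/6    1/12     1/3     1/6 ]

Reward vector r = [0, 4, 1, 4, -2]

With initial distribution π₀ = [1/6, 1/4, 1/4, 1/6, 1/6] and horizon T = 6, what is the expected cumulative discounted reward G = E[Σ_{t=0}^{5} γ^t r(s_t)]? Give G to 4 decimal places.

t=0: π = [0.1667, 0.2500, 0.2500, 0.1667, 0.1667], E[r] = 1.5833, γ^t·E[r] = 1.583333, running G = 1.583333
t=1: π = [0.1736, 0.1806, 0.2361, 0.1597, 0.2500], E[r] = 1.0972, γ^t·E[r] = 0.987500, running G = 2.570833
t=2: π = [0.1869, 0.1811, 0.2170, 0.1742, 0.2407], E[r] = 1.1568, γ^t·E[r] = 0.937031, running G = 3.507865
t=3: π = [0.1872, 0.1822, 0.2214, 0.1731, 0.2360], E[r] = 1.1709, γ^t·E[r] = 0.853559, running G = 4.361423
t=4: π = [0.1867, 0.1823, 0.2218, 0.1720, 0.2372], E[r] = 1.1643, γ^t·E[r] = 0.763894, running G = 5.125318
t=5: π = [0.1868, 0.1822, 0.2215, 0.1722, 0.2373], E[r] = 1.1644, γ^t·E[r] = 0.687566, running G = 5.812884

G = 5.8129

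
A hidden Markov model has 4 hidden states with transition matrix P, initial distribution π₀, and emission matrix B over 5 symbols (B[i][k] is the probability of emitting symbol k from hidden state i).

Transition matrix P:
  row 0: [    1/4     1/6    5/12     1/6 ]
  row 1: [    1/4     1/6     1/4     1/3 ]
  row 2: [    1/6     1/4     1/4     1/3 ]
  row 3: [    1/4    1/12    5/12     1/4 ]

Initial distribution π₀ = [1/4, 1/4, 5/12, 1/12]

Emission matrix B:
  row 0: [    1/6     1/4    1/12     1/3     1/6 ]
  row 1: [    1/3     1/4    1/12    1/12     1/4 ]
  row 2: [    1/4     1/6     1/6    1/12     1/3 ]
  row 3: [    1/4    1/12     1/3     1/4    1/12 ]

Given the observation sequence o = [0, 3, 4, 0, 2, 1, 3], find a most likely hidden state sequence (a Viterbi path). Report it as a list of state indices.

path = [2, 3, 2, 1, 3, 2, 3]

t=0: δ = [4.167e-02, 8.333e-02, 1.042e-01, 2.083e-02]  (obs o_0=0)
t=1: δ = [6.944e-03, 2.170e-03, 2.170e-03, 8.681e-03]  ψ = [1, 2, 2, 2]  (obs o_1=3)
t=2: δ = [3.617e-04, 2.894e-04, 1.206e-03, 1.808e-04]  ψ = [3, 0, 3, 3]  (obs o_2=4)
t=3: δ = [3.349e-05, 1.005e-04, 7.535e-05, 1.005e-04]  ψ = [2, 2, 2, 2]  (obs o_3=0)
t=4: δ = [2.093e-06, 1.570e-06, 6.977e-06, 1.116e-05]  ψ = [1, 2, 3, 1]  (obs o_4=2)
t=5: δ = [6.977e-07, 4.361e-07, 7.752e-07, 2.326e-07]  ψ = [3, 2, 3, 3]  (obs o_5=1)
t=6: δ = [5.814e-08, 1.615e-08, 2.423e-08, 6.460e-08]  ψ = [0, 2, 0, 2]  (obs o_6=3)
backtrack: best end state = 3; path = [2, 3, 2, 1, 3, 2, 3]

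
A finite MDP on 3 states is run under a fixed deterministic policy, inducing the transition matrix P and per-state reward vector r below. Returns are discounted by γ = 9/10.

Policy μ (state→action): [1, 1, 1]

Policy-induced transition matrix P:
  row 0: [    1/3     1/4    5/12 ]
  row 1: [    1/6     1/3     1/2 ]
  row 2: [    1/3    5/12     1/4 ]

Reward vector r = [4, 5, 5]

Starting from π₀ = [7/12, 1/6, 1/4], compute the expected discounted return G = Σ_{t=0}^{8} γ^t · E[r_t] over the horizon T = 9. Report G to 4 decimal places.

G = 28.5977

t=0: π = [0.5833, 0.1667, 0.2500], E[r] = 4.4167, γ^t·E[r] = 4.416667, running G = 4.416667
t=1: π = [0.3056, 0.3056, 0.3889], E[r] = 4.6944, γ^t·E[r] = 4.225000, running G = 8.641667
t=2: π = [0.2824, 0.3403, 0.3773], E[r] = 4.7176, γ^t·E[r] = 3.821250, running G = 12.462917
t=3: π = [0.2766, 0.3412, 0.3821], E[r] = 4.7234, γ^t·E[r] = 3.443344, running G = 15.906260
t=4: π = [0.2765, 0.3421, 0.3814], E[r] = 4.7235, γ^t·E[r] = 3.099115, running G = 19.005375
t=5: π = [0.2763, 0.3421, 0.3816], E[r] = 4.7237, γ^t·E[r] = 2.789290, running G = 21.794666
t=6: π = [0.2763, 0.3421, 0.3816], E[r] = 4.7237, γ^t·E[r] = 2.510357, running G = 24.305023
t=7: π = [0.2763, 0.3421, 0.3816], E[r] = 4.7237, γ^t·E[r] = 2.259324, running G = 26.564347
t=8: π = [0.2763, 0.3421, 0.3816], E[r] = 4.7237, γ^t·E[r] = 2.033391, running G = 28.597738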